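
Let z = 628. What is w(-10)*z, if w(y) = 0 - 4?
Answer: -2512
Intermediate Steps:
w(y) = -4
w(-10)*z = -4*628 = -2512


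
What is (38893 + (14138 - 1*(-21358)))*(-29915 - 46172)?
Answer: -5660035843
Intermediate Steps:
(38893 + (14138 - 1*(-21358)))*(-29915 - 46172) = (38893 + (14138 + 21358))*(-76087) = (38893 + 35496)*(-76087) = 74389*(-76087) = -5660035843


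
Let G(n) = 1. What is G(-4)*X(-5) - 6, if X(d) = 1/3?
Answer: -17/3 ≈ -5.6667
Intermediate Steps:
X(d) = 1/3
G(-4)*X(-5) - 6 = 1*(1/3) - 6 = 1/3 - 6 = -17/3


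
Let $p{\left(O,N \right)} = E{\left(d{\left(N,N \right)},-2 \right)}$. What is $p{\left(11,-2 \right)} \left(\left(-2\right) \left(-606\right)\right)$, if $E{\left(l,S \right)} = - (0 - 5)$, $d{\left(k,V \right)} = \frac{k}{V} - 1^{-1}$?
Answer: $6060$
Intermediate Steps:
$d{\left(k,V \right)} = -1 + \frac{k}{V}$ ($d{\left(k,V \right)} = \frac{k}{V} - 1 = -1 + \frac{k}{V}$)
$E{\left(l,S \right)} = 5$ ($E{\left(l,S \right)} = \left(-1\right) \left(-5\right) = 5$)
$p{\left(O,N \right)} = 5$
$p{\left(11,-2 \right)} \left(\left(-2\right) \left(-606\right)\right) = 5 \left(\left(-2\right) \left(-606\right)\right) = 5 \cdot 1212 = 6060$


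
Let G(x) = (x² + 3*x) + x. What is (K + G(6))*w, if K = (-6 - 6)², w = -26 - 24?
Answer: -10200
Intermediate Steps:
w = -50
K = 144 (K = (-12)² = 144)
G(x) = x² + 4*x
(K + G(6))*w = (144 + 6*(4 + 6))*(-50) = (144 + 6*10)*(-50) = (144 + 60)*(-50) = 204*(-50) = -10200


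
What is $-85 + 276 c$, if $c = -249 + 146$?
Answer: $-28513$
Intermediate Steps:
$c = -103$
$-85 + 276 c = -85 + 276 \left(-103\right) = -85 - 28428 = -28513$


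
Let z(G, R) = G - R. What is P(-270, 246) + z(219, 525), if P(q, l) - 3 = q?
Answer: -573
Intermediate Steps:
P(q, l) = 3 + q
P(-270, 246) + z(219, 525) = (3 - 270) + (219 - 1*525) = -267 + (219 - 525) = -267 - 306 = -573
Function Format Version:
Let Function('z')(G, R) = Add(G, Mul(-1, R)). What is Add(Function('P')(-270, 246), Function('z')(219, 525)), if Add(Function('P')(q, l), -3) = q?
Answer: -573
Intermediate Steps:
Function('P')(q, l) = Add(3, q)
Add(Function('P')(-270, 246), Function('z')(219, 525)) = Add(Add(3, -270), Add(219, Mul(-1, 525))) = Add(-267, Add(219, -525)) = Add(-267, -306) = -573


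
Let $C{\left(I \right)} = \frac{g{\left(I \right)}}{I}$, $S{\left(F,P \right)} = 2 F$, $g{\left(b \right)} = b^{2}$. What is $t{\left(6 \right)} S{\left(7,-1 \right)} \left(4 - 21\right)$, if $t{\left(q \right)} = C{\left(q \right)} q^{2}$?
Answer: $-51408$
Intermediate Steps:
$C{\left(I \right)} = I$ ($C{\left(I \right)} = \frac{I^{2}}{I} = I$)
$t{\left(q \right)} = q^{3}$ ($t{\left(q \right)} = q q^{2} = q^{3}$)
$t{\left(6 \right)} S{\left(7,-1 \right)} \left(4 - 21\right) = 6^{3} \cdot 2 \cdot 7 \left(4 - 21\right) = 216 \cdot 14 \left(-17\right) = 3024 \left(-17\right) = -51408$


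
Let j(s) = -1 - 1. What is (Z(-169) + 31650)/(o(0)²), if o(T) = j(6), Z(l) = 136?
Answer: 15893/2 ≈ 7946.5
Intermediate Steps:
j(s) = -2
o(T) = -2
(Z(-169) + 31650)/(o(0)²) = (136 + 31650)/((-2)²) = 31786/4 = 31786*(¼) = 15893/2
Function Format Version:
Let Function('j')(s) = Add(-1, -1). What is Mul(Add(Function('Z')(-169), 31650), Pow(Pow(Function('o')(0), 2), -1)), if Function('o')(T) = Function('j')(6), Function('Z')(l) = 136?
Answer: Rational(15893, 2) ≈ 7946.5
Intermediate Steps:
Function('j')(s) = -2
Function('o')(T) = -2
Mul(Add(Function('Z')(-169), 31650), Pow(Pow(Function('o')(0), 2), -1)) = Mul(Add(136, 31650), Pow(Pow(-2, 2), -1)) = Mul(31786, Pow(4, -1)) = Mul(31786, Rational(1, 4)) = Rational(15893, 2)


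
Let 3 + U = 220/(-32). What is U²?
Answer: 6241/64 ≈ 97.516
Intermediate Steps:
U = -79/8 (U = -3 + 220/(-32) = -3 + 220*(-1/32) = -3 - 55/8 = -79/8 ≈ -9.8750)
U² = (-79/8)² = 6241/64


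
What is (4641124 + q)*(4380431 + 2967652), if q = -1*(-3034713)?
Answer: 56402687370471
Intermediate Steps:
q = 3034713
(4641124 + q)*(4380431 + 2967652) = (4641124 + 3034713)*(4380431 + 2967652) = 7675837*7348083 = 56402687370471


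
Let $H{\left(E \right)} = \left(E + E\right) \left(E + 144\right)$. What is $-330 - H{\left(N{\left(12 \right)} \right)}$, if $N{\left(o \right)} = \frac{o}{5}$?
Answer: $- \frac{25818}{25} \approx -1032.7$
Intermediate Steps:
$N{\left(o \right)} = \frac{o}{5}$ ($N{\left(o \right)} = o \frac{1}{5} = \frac{o}{5}$)
$H{\left(E \right)} = 2 E \left(144 + E\right)$
$-330 - H{\left(N{\left(12 \right)} \right)} = -330 - 2 \cdot \frac{1}{5} \cdot 12 \left(144 + \frac{1}{5} \cdot 12\right) = -330 - 2 \cdot \frac{12}{5} \left(144 + \frac{12}{5}\right) = -330 - 2 \cdot \frac{12}{5} \cdot \frac{732}{5} = -330 - \frac{17568}{25} = - \frac{25818}{25}$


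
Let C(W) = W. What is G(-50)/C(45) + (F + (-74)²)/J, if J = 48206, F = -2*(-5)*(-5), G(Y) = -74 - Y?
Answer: -152129/361545 ≈ -0.42077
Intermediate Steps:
F = -50 (F = 10*(-5) = -50)
G(-50)/C(45) + (F + (-74)²)/J = (-74 - 1*(-50))/45 + (-50 + (-74)²)/48206 = (-74 + 50)*(1/45) + (-50 + 5476)*(1/48206) = -24*1/45 + 5426*(1/48206) = -8/15 + 2713/24103 = -152129/361545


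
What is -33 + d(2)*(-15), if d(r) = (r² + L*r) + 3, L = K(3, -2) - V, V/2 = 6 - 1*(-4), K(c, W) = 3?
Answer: 372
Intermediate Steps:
V = 20 (V = 2*(6 - 1*(-4)) = 2*(6 + 4) = 2*10 = 20)
L = -17 (L = 3 - 1*20 = 3 - 20 = -17)
d(r) = 3 + r² - 17*r (d(r) = (r² - 17*r) + 3 = 3 + r² - 17*r)
-33 + d(2)*(-15) = -33 + (3 + 2² - 17*2)*(-15) = -33 + (3 + 4 - 34)*(-15) = -33 - 27*(-15) = -33 + 405 = 372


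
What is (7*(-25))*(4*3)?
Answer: -2100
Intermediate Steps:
(7*(-25))*(4*3) = -175*12 = -2100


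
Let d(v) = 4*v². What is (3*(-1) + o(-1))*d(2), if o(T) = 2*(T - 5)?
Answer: -240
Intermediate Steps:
o(T) = -10 + 2*T (o(T) = 2*(-5 + T) = -10 + 2*T)
(3*(-1) + o(-1))*d(2) = (3*(-1) + (-10 + 2*(-1)))*(4*2²) = (-3 + (-10 - 2))*(4*4) = (-3 - 12)*16 = -15*16 = -240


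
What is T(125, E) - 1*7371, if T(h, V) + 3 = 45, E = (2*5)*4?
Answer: -7329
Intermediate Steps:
E = 40 (E = 10*4 = 40)
T(h, V) = 42 (T(h, V) = -3 + 45 = 42)
T(125, E) - 1*7371 = 42 - 1*7371 = 42 - 7371 = -7329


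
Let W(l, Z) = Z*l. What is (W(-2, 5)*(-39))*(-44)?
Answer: -17160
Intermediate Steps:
(W(-2, 5)*(-39))*(-44) = ((5*(-2))*(-39))*(-44) = -10*(-39)*(-44) = 390*(-44) = -17160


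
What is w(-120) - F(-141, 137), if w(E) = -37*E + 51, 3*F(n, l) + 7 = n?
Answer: 13621/3 ≈ 4540.3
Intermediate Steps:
F(n, l) = -7/3 + n/3
w(E) = 51 - 37*E
w(-120) - F(-141, 137) = (51 - 37*(-120)) - (-7/3 + (⅓)*(-141)) = (51 + 4440) - (-7/3 - 47) = 4491 - 1*(-148/3) = 4491 + 148/3 = 13621/3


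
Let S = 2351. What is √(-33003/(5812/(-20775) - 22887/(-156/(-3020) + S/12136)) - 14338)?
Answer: I*√68033891846969955797768642456606233/2178330279835454 ≈ 119.74*I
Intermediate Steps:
√(-33003/(5812/(-20775) - 22887/(-156/(-3020) + S/12136)) - 14338) = √(-33003/(5812/(-20775) - 22887/(-156/(-3020) + 2351/12136)) - 14338) = √(-33003/(5812*(-1/20775) - 22887/(-156*(-1/3020) + 2351*(1/12136))) - 14338) = √(-33003/(-5812/20775 - 22887/(39/755 + 2351/12136)) - 14338) = √(-33003/(-5812/20775 - 22887/2248309/9162680) - 14338) = √(-33003/(-5812/20775 - 22887*9162680/2248309) - 14338) = √(-33003/(-5812/20775 - 209706257160/2248309) - 14338) = √(-33003/(-4356660559670908/46708619475) - 14338) = √(-33003*(-46708619475/4356660559670908) - 14338) = √(1541524568533425/4356660559670908 - 14338) = √(-62464257579992945479/4356660559670908) = I*√68033891846969955797768642456606233/2178330279835454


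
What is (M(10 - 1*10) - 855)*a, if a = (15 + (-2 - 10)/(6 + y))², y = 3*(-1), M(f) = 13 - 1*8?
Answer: -102850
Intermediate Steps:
M(f) = 5 (M(f) = 13 - 8 = 5)
y = -3
a = 121 (a = (15 + (-2 - 10)/(6 - 3))² = (15 - 12/3)² = (15 - 12*⅓)² = (15 - 4)² = 11² = 121)
(M(10 - 1*10) - 855)*a = (5 - 855)*121 = -850*121 = -102850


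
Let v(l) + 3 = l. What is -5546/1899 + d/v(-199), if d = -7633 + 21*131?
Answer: 4075313/191799 ≈ 21.248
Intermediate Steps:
v(l) = -3 + l
d = -4882 (d = -7633 + 2751 = -4882)
-5546/1899 + d/v(-199) = -5546/1899 - 4882/(-3 - 199) = -5546*1/1899 - 4882/(-202) = -5546/1899 - 4882*(-1/202) = -5546/1899 + 2441/101 = 4075313/191799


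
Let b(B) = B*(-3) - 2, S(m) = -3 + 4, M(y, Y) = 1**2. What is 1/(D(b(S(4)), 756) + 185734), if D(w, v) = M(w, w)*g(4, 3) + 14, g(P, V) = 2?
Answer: 1/185750 ≈ 5.3836e-6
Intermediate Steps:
M(y, Y) = 1
S(m) = 1
b(B) = -2 - 3*B (b(B) = -3*B - 2 = -2 - 3*B)
D(w, v) = 16 (D(w, v) = 1*2 + 14 = 2 + 14 = 16)
1/(D(b(S(4)), 756) + 185734) = 1/(16 + 185734) = 1/185750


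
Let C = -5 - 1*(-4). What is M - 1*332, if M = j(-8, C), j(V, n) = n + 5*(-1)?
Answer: -338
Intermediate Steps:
C = -1 (C = -5 + 4 = -1)
j(V, n) = -5 + n (j(V, n) = n - 5 = -5 + n)
M = -6 (M = -5 - 1 = -6)
M - 1*332 = -6 - 1*332 = -6 - 332 = -338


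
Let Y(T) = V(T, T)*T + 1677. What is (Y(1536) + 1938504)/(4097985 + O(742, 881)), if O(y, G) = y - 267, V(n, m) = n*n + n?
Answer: 3628178133/4098460 ≈ 885.25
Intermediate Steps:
V(n, m) = n + n**2 (V(n, m) = n**2 + n = n + n**2)
O(y, G) = -267 + y
Y(T) = 1677 + T**2*(1 + T) (Y(T) = (T*(1 + T))*T + 1677 = T**2*(1 + T) + 1677 = 1677 + T**2*(1 + T))
(Y(1536) + 1938504)/(4097985 + O(742, 881)) = ((1677 + 1536**2*(1 + 1536)) + 1938504)/(4097985 + (-267 + 742)) = ((1677 + 2359296*1537) + 1938504)/(4097985 + 475) = ((1677 + 3626237952) + 1938504)/4098460 = (3626239629 + 1938504)*(1/4098460) = 3628178133*(1/4098460) = 3628178133/4098460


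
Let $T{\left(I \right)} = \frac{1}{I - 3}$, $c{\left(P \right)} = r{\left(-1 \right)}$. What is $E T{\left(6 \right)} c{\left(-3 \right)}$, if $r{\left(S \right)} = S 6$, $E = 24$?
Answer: $-48$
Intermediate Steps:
$r{\left(S \right)} = 6 S$
$c{\left(P \right)} = -6$ ($c{\left(P \right)} = 6 \left(-1\right) = -6$)
$T{\left(I \right)} = \frac{1}{-3 + I}$
$E T{\left(6 \right)} c{\left(-3 \right)} = \frac{24}{-3 + 6} \left(-6\right) = \frac{24}{3} \left(-6\right) = 24 \cdot \frac{1}{3} \left(-6\right) = 8 \left(-6\right) = -48$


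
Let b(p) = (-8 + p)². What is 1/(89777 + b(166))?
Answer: 1/114741 ≈ 8.7153e-6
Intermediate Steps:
1/(89777 + b(166)) = 1/(89777 + (-8 + 166)²) = 1/(89777 + 158²) = 1/(89777 + 24964) = 1/114741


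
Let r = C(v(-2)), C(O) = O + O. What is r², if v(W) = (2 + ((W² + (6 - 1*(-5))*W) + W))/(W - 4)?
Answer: 36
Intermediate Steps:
v(W) = (2 + W² + 12*W)/(-4 + W) (v(W) = (2 + ((W² + (6 + 5)*W) + W))/(-4 + W) = (2 + ((W² + 11*W) + W))/(-4 + W) = (2 + (W² + 12*W))/(-4 + W) = (2 + W² + 12*W)/(-4 + W))
C(O) = 2*O
r = 6 (r = 2*((2 + (-2)² + 12*(-2))/(-4 - 2)) = 2*((2 + 4 - 24)/(-6)) = 2*(-⅙*(-18)) = 2*3 = 6)
r² = 6² = 36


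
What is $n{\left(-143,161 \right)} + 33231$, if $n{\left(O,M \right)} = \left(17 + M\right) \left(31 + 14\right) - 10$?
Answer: $41231$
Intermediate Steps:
$n{\left(O,M \right)} = 755 + 45 M$ ($n{\left(O,M \right)} = \left(17 + M\right) 45 - 10 = \left(765 + 45 M\right) - 10 = 755 + 45 M$)
$n{\left(-143,161 \right)} + 33231 = \left(755 + 45 \cdot 161\right) + 33231 = \left(755 + 7245\right) + 33231 = 8000 + 33231 = 41231$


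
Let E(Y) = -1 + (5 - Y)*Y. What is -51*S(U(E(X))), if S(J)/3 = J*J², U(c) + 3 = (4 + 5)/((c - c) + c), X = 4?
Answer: 0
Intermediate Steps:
E(Y) = -1 + Y*(5 - Y)
U(c) = -3 + 9/c (U(c) = -3 + (4 + 5)/((c - c) + c) = -3 + 9/(0 + c) = -3 + 9/c)
S(J) = 3*J³ (S(J) = 3*(J*J²) = 3*J³)
-51*S(U(E(X))) = -153*(-3 + 9/(-1 - 1*4² + 5*4))³ = -153*(-3 + 9/(-1 - 1*16 + 20))³ = -153*(-3 + 9/(-1 - 16 + 20))³ = -153*(-3 + 9/3)³ = -153*(-3 + 9*(⅓))³ = -153*(-3 + 3)³ = -153*0³ = -153*0 = -51*0 = 0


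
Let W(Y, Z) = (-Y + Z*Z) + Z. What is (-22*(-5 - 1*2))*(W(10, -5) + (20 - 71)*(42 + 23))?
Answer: -508970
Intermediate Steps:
W(Y, Z) = Z + Z² - Y (W(Y, Z) = (-Y + Z²) + Z = (Z² - Y) + Z = Z + Z² - Y)
(-22*(-5 - 1*2))*(W(10, -5) + (20 - 71)*(42 + 23)) = (-22*(-5 - 1*2))*((-5 + (-5)² - 1*10) + (20 - 71)*(42 + 23)) = (-22*(-5 - 2))*((-5 + 25 - 10) - 51*65) = (-22*(-7))*(10 - 3315) = 154*(-3305) = -508970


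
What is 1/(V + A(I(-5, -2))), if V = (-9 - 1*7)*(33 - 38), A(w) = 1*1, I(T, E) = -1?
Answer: 1/81 ≈ 0.012346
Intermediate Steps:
A(w) = 1
V = 80 (V = (-9 - 7)*(-5) = -16*(-5) = 80)
1/(V + A(I(-5, -2))) = 1/(80 + 1) = 1/81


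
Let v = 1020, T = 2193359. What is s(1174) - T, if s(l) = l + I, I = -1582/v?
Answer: -1118015141/510 ≈ -2.1922e+6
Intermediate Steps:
I = -791/510 (I = -1582/1020 = -1582*1/1020 = -791/510 ≈ -1.5510)
s(l) = -791/510 + l (s(l) = l - 791/510 = -791/510 + l)
s(1174) - T = (-791/510 + 1174) - 1*2193359 = 597949/510 - 2193359 = -1118015141/510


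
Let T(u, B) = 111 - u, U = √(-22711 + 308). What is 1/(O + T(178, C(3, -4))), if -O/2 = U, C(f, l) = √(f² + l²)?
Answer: I/(-67*I + 2*√22403) ≈ -0.000712 + 0.0031812*I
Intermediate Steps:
U = I*√22403 (U = √(-22403) = I*√22403 ≈ 149.68*I)
O = -2*I*√22403 ≈ -299.35*I
1/(O + T(178, C(3, -4))) = 1/(-2*I*√22403 + (111 - 1*178)) = 1/(-2*I*√22403 + (111 - 178)) = 1/(-2*I*√22403 - 67) = 1/(-67 - 2*I*√22403)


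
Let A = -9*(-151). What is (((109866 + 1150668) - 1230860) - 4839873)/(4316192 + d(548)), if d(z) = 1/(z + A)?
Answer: -9173049493/8230978145 ≈ -1.1145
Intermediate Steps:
A = 1359
d(z) = 1/(1359 + z) (d(z) = 1/(z + 1359) = 1/(1359 + z))
(((109866 + 1150668) - 1230860) - 4839873)/(4316192 + d(548)) = (((109866 + 1150668) - 1230860) - 4839873)/(4316192 + 1/(1359 + 548)) = ((1260534 - 1230860) - 4839873)/(4316192 + 1/1907) = (29674 - 4839873)/(4316192 + 1/1907) = -4810199/8230978145/1907 = -4810199*1907/8230978145 = -9173049493/8230978145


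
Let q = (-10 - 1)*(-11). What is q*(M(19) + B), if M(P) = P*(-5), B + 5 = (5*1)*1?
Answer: -11495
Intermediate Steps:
B = 0 (B = -5 + (5*1)*1 = -5 + 5*1 = -5 + 5 = 0)
q = 121 (q = -11*(-11) = 121)
M(P) = -5*P
q*(M(19) + B) = 121*(-5*19 + 0) = 121*(-95 + 0) = 121*(-95) = -11495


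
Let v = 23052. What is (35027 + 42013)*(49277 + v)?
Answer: 5572226160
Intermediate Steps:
(35027 + 42013)*(49277 + v) = (35027 + 42013)*(49277 + 23052) = 77040*72329 = 5572226160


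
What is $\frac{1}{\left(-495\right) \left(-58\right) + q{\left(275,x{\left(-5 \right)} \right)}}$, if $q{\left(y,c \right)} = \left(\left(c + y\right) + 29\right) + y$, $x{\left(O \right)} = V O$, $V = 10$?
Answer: $\frac{1}{29239} \approx 3.4201 \cdot 10^{-5}$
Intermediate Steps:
$x{\left(O \right)} = 10 O$
$q{\left(y,c \right)} = 29 + c + 2 y$ ($q{\left(y,c \right)} = \left(29 + c + y\right) + y = 29 + c + 2 y$)
$\frac{1}{\left(-495\right) \left(-58\right) + q{\left(275,x{\left(-5 \right)} \right)}} = \frac{1}{\left(-495\right) \left(-58\right) + \left(29 + 10 \left(-5\right) + 2 \cdot 275\right)} = \frac{1}{28710 + \left(29 - 50 + 550\right)} = \frac{1}{28710 + 529} = \frac{1}{29239}$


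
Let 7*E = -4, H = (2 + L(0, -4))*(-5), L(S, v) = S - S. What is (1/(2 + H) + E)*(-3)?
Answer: 117/56 ≈ 2.0893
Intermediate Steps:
L(S, v) = 0
H = -10 (H = (2 + 0)*(-5) = 2*(-5) = -10)
E = -4/7 (E = (1/7)*(-4) = -4/7 ≈ -0.57143)
(1/(2 + H) + E)*(-3) = (1/(2 - 10) - 4/7)*(-3) = (1/(-8) - 4/7)*(-3) = (-1/8 - 4/7)*(-3) = -39/56*(-3) = 117/56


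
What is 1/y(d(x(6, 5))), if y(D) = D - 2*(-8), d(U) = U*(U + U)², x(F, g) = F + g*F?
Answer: 1/186640 ≈ 5.3579e-6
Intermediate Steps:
x(F, g) = F + F*g
d(U) = 4*U³ (d(U) = U*(2*U)² = U*(4*U²) = 4*U³)
y(D) = 16 + D (y(D) = D + 16 = 16 + D)
1/y(d(x(6, 5))) = 1/(16 + 4*(6*(1 + 5))³) = 1/(16 + 4*(6*6)³) = 1/(16 + 4*36³) = 1/(16 + 4*46656) = 1/(16 + 186624) = 1/186640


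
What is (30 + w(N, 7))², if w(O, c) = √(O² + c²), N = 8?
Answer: (30 + √113)² ≈ 1650.8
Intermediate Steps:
(30 + w(N, 7))² = (30 + √(8² + 7²))² = (30 + √(64 + 49))² = (30 + √113)²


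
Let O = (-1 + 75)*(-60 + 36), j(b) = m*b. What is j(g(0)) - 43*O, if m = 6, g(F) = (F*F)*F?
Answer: 76368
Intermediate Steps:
g(F) = F**3 (g(F) = F**2*F = F**3)
j(b) = 6*b
O = -1776 (O = 74*(-24) = -1776)
j(g(0)) - 43*O = 6*0**3 - 43*(-1776) = 6*0 + 76368 = 0 + 76368 = 76368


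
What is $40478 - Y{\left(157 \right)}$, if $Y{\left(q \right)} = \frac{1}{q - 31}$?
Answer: $\frac{5100227}{126} \approx 40478.0$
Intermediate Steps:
$Y{\left(q \right)} = \frac{1}{-31 + q}$
$40478 - Y{\left(157 \right)} = 40478 - \frac{1}{-31 + 157} = 40478 - \frac{1}{126} = \frac{5100227}{126}$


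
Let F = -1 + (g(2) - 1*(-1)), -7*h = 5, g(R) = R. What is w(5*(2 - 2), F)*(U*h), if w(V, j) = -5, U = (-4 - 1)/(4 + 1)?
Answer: -25/7 ≈ -3.5714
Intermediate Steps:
h = -5/7 (h = -1/7*5 = -5/7 ≈ -0.71429)
U = -1 (U = -5/5 = -5*1/5 = -1)
F = 2 (F = -1 + (2 - 1*(-1)) = -1 + (2 + 1) = -1 + 3 = 2)
w(5*(2 - 2), F)*(U*h) = -(-5)*(-5)/7 = -5*5/7 = -25/7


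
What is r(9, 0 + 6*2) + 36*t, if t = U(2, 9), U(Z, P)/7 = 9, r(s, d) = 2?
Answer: 2270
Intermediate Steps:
U(Z, P) = 63 (U(Z, P) = 7*9 = 63)
t = 63
r(9, 0 + 6*2) + 36*t = 2 + 36*63 = 2 + 2268 = 2270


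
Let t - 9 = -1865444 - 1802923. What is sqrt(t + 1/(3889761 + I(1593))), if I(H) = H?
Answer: I*sqrt(55548609740430483774)/3891354 ≈ 1915.3*I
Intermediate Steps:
t = -3668358 (t = 9 + (-1865444 - 1802923) = 9 - 3668367 = -3668358)
sqrt(t + 1/(3889761 + I(1593))) = sqrt(-3668358 + 1/(3889761 + 1593)) = sqrt(-3668358 + 1/3891354) = sqrt(-14274879576731/3891354) = I*sqrt(55548609740430483774)/3891354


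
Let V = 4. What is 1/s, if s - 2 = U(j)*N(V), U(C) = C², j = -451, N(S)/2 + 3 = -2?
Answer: -1/2034008 ≈ -4.9164e-7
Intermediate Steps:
N(S) = -10 (N(S) = -6 + 2*(-2) = -6 - 4 = -10)
s = -2034008 (s = 2 + (-451)²*(-10) = 2 + 203401*(-10) = 2 - 2034010 = -2034008)
1/s = 1/(-2034008) = -1/2034008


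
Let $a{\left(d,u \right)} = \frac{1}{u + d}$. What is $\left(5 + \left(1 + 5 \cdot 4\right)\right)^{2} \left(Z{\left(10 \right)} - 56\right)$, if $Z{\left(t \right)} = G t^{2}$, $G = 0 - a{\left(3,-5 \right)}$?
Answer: $-4056$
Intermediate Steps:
$a{\left(d,u \right)} = \frac{1}{d + u}$
$G = \frac{1}{2}$ ($G = 0 - \frac{1}{3 - 5} = 0 - \frac{1}{-2} = 0 - - \frac{1}{2} = 0 + \frac{1}{2} = \frac{1}{2} \approx 0.5$)
$Z{\left(t \right)} = \frac{t^{2}}{2}$
$\left(5 + \left(1 + 5 \cdot 4\right)\right)^{2} \left(Z{\left(10 \right)} - 56\right) = \left(5 + \left(1 + 5 \cdot 4\right)\right)^{2} \left(\frac{10^{2}}{2} - 56\right) = \left(5 + \left(1 + 20\right)\right)^{2} \left(\frac{1}{2} \cdot 100 - 56\right) = \left(5 + 21\right)^{2} \left(50 - 56\right) = 26^{2} \left(-6\right) = 676 \left(-6\right) = -4056$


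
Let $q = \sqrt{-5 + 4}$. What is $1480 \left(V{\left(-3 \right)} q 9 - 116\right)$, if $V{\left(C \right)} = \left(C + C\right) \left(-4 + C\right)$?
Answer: $-171680 + 559440 i \approx -1.7168 \cdot 10^{5} + 5.5944 \cdot 10^{5} i$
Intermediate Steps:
$q = i$ ($q = \sqrt{-1} = i \approx 1.0 i$)
$V{\left(C \right)} = 2 C \left(-4 + C\right)$
$1480 \left(V{\left(-3 \right)} q 9 - 116\right) = 1480 \left(2 \left(-3\right) \left(-4 - 3\right) i 9 - 116\right) = 1480 \left(2 \left(-3\right) \left(-7\right) i 9 - 116\right) = 1480 \left(42 i 9 - 116\right) = 1480 \left(378 i - 116\right) = 1480 \left(-116 + 378 i\right) = -171680 + 559440 i$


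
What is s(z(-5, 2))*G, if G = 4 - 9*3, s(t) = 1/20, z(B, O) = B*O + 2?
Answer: -23/20 ≈ -1.1500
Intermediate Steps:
z(B, O) = 2 + B*O
s(t) = 1/20
G = -23 (G = 4 - 27 = -23)
s(z(-5, 2))*G = (1/20)*(-23) = -23/20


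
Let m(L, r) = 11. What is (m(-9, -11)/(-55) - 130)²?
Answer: 423801/25 ≈ 16952.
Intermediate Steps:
(m(-9, -11)/(-55) - 130)² = (11/(-55) - 130)² = (11*(-1/55) - 130)² = (-⅕ - 130)² = (-651/5)² = 423801/25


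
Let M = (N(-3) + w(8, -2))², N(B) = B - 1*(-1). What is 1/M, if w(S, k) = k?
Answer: 1/16 ≈ 0.062500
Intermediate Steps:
N(B) = 1 + B (N(B) = B + 1 = 1 + B)
M = 16 (M = ((1 - 3) - 2)² = (-2 - 2)² = (-4)² = 16)
1/M = 1/16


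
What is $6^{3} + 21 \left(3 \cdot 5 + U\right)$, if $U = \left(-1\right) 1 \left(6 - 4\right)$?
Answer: $489$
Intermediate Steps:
$U = -2$ ($U = - (6 - 4) = \left(-1\right) 2 = -2$)
$6^{3} + 21 \left(3 \cdot 5 + U\right) = 6^{3} + 21 \left(3 \cdot 5 - 2\right) = 216 + 21 \left(15 - 2\right) = 216 + 21 \cdot 13 = 216 + 273 = 489$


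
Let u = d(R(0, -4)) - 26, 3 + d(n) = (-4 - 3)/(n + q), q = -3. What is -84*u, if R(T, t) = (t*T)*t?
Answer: 2240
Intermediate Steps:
R(T, t) = T*t**2 (R(T, t) = (T*t)*t = T*t**2)
d(n) = -3 - 7/(-3 + n) (d(n) = -3 + (-4 - 3)/(n - 3) = -3 - 7/(-3 + n))
u = -80/3 (u = (2 - 0*(-4)**2)/(-3 + 0*(-4)**2) - 26 = (2 - 0*16)/(-3 + 0*16) - 26 = (2 - 3*0)/(-3 + 0) - 26 = (2 + 0)/(-3) - 26 = -1/3*2 - 26 = -2/3 - 26 = -80/3 ≈ -26.667)
-84*u = -84*(-80/3) = 2240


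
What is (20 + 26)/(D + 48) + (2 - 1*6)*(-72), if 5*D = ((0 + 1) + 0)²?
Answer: 69638/241 ≈ 288.95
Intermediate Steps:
D = ⅕ (D = ((0 + 1) + 0)²/5 = (1 + 0)²/5 = (⅕)*1² = (⅕)*1 = ⅕ ≈ 0.20000)
(20 + 26)/(D + 48) + (2 - 1*6)*(-72) = (20 + 26)/(⅕ + 48) + (2 - 1*6)*(-72) = 46/(241/5) + (2 - 6)*(-72) = 46*(5/241) - 4*(-72) = 230/241 + 288 = 69638/241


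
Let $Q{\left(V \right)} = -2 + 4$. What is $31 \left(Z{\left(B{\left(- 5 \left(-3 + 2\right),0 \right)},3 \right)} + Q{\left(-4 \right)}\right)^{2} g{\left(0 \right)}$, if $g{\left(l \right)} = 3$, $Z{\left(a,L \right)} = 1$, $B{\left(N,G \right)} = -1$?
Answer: $837$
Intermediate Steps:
$Q{\left(V \right)} = 2$
$31 \left(Z{\left(B{\left(- 5 \left(-3 + 2\right),0 \right)},3 \right)} + Q{\left(-4 \right)}\right)^{2} g{\left(0 \right)} = 31 \left(1 + 2\right)^{2} \cdot 3 = 31 \cdot 3^{2} \cdot 3 = 31 \cdot 9 \cdot 3 = 279 \cdot 3 = 837$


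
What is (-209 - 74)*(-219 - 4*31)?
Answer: 97069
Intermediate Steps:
(-209 - 74)*(-219 - 4*31) = -283*(-219 - 1*124) = -283*(-219 - 124) = -283*(-343) = 97069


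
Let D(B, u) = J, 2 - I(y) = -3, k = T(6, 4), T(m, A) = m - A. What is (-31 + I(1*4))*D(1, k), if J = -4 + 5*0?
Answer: 104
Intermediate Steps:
k = 2 (k = 6 - 1*4 = 6 - 4 = 2)
J = -4 (J = -4 + 0 = -4)
I(y) = 5 (I(y) = 2 - 1*(-3) = 2 + 3 = 5)
D(B, u) = -4
(-31 + I(1*4))*D(1, k) = (-31 + 5)*(-4) = -26*(-4) = 104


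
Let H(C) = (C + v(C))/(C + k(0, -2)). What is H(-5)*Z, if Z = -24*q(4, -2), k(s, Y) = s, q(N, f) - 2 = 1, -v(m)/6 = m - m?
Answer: -72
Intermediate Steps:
v(m) = 0 (v(m) = -6*(m - m) = -6*0 = 0)
q(N, f) = 3 (q(N, f) = 2 + 1 = 3)
H(C) = 1 (H(C) = (C + 0)/(C + 0) = C/C = 1)
Z = -72 (Z = -24*3 = -72)
H(-5)*Z = 1*(-72) = -72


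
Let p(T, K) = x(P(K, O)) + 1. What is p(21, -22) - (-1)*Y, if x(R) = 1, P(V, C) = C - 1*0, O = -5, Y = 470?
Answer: 472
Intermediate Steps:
P(V, C) = C (P(V, C) = C + 0 = C)
p(T, K) = 2 (p(T, K) = 1 + 1 = 2)
p(21, -22) - (-1)*Y = 2 - (-1)*470 = 2 - 1*(-470) = 2 + 470 = 472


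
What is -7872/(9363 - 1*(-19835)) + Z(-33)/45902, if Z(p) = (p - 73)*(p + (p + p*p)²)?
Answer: -862897936077/335061649 ≈ -2575.3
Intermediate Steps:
Z(p) = (-73 + p)*(p + (p + p²)²)
-7872/(9363 - 1*(-19835)) + Z(-33)/45902 = -7872/(9363 - 1*(-19835)) - 33*(-73 + (-33)⁴ - 145*(-33)² - 72*(-33) - 71*(-33)³)/45902 = -7872/(9363 + 19835) - 33*(-73 + 1185921 - 145*1089 + 2376 - 71*(-35937))*(1/45902) = -7872/29198 - 33*(-73 + 1185921 - 157905 + 2376 + 2551527)*(1/45902) = -7872*1/29198 - 33*3581846*(1/45902) = -3936/14599 - 118200918*1/45902 = -3936/14599 - 59100459/22951 = -862897936077/335061649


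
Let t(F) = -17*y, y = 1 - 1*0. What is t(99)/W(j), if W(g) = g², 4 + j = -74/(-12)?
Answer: -612/169 ≈ -3.6213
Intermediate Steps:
j = 13/6 (j = -4 - 74/(-12) = -4 - 74*(-1/12) = -4 + 37/6 = 13/6 ≈ 2.1667)
y = 1 (y = 1 + 0 = 1)
t(F) = -17 (t(F) = -17*1 = -17)
t(99)/W(j) = -17/((13/6)²) = -17/169/36 = -17*36/169 = -612/169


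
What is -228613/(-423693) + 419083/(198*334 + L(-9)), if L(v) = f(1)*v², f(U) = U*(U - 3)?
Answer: 21404903681/3105669690 ≈ 6.8922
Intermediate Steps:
f(U) = U*(-3 + U)
L(v) = -2*v² (L(v) = (1*(-3 + 1))*v² = (1*(-2))*v² = -2*v²)
-228613/(-423693) + 419083/(198*334 + L(-9)) = -228613/(-423693) + 419083/(198*334 - 2*(-9)²) = -228613*(-1/423693) + 419083/(66132 - 2*81) = 228613/423693 + 419083/(66132 - 162) = 228613/423693 + 419083/65970 = 21404903681/3105669690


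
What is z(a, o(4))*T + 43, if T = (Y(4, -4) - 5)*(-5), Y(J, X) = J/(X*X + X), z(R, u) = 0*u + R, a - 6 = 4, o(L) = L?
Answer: 829/3 ≈ 276.33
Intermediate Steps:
a = 10 (a = 6 + 4 = 10)
z(R, u) = R (z(R, u) = 0 + R = R)
Y(J, X) = J/(X + X²) (Y(J, X) = J/(X² + X) = J/(X + X²))
T = 70/3 (T = (4/(-4*(1 - 4)) - 5)*(-5) = (4*(-¼)/(-3) - 5)*(-5) = (4*(-¼)*(-⅓) - 5)*(-5) = (⅓ - 5)*(-5) = -14/3*(-5) = 70/3 ≈ 23.333)
z(a, o(4))*T + 43 = 10*(70/3) + 43 = 700/3 + 43 = 829/3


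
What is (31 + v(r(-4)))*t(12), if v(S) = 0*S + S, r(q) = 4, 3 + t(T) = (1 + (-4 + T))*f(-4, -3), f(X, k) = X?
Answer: -1365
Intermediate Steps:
t(T) = 9 - 4*T (t(T) = -3 + (1 + (-4 + T))*(-4) = -3 + (-3 + T)*(-4) = -3 + (12 - 4*T) = 9 - 4*T)
v(S) = S (v(S) = 0 + S = S)
(31 + v(r(-4)))*t(12) = (31 + 4)*(9 - 4*12) = 35*(9 - 48) = 35*(-39) = -1365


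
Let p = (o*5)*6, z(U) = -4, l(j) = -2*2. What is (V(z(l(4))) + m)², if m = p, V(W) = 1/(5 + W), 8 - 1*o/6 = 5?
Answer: 292681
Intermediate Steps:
o = 18 (o = 48 - 6*5 = 48 - 30 = 18)
l(j) = -4
p = 540 (p = (18*5)*6 = 90*6 = 540)
m = 540
(V(z(l(4))) + m)² = (1/(5 - 4) + 540)² = (1/1 + 540)² = (1 + 540)² = 541² = 292681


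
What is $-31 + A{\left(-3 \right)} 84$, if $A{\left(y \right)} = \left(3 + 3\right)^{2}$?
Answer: $2993$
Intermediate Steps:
$A{\left(y \right)} = 36$ ($A{\left(y \right)} = 6^{2} = 36$)
$-31 + A{\left(-3 \right)} 84 = -31 + 36 \cdot 84 = -31 + 3024 = 2993$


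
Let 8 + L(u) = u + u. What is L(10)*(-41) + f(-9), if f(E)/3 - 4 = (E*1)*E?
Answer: -237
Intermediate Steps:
f(E) = 12 + 3*E² (f(E) = 12 + 3*((E*1)*E) = 12 + 3*(E*E) = 12 + 3*E²)
L(u) = -8 + 2*u (L(u) = -8 + (u + u) = -8 + 2*u)
L(10)*(-41) + f(-9) = (-8 + 2*10)*(-41) + (12 + 3*(-9)²) = (-8 + 20)*(-41) + (12 + 3*81) = 12*(-41) + (12 + 243) = -492 + 255 = -237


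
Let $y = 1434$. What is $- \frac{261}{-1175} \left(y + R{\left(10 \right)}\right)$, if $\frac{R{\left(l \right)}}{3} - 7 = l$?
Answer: $\frac{77517}{235} \approx 329.86$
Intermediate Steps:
$R{\left(l \right)} = 21 + 3 l$
$- \frac{261}{-1175} \left(y + R{\left(10 \right)}\right) = - \frac{261}{-1175} \left(1434 + \left(21 + 3 \cdot 10\right)\right) = \left(-261\right) \left(- \frac{1}{1175}\right) \left(1434 + \left(21 + 30\right)\right) = \frac{261 \left(1434 + 51\right)}{1175} = \frac{261}{1175} \cdot 1485 = \frac{77517}{235}$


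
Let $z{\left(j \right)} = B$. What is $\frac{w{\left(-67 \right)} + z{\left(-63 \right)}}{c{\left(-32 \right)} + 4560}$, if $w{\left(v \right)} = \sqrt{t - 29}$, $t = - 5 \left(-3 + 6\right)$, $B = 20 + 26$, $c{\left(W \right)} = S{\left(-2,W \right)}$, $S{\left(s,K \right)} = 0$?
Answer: $\frac{23}{2280} + \frac{i \sqrt{11}}{2280} \approx 0.010088 + 0.0014547 i$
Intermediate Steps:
$c{\left(W \right)} = 0$
$B = 46$
$t = -15$ ($t = \left(-5\right) 3 = -15$)
$w{\left(v \right)} = 2 i \sqrt{11}$ ($w{\left(v \right)} = \sqrt{-15 - 29} = \sqrt{-44} = 2 i \sqrt{11}$)
$z{\left(j \right)} = 46$
$\frac{w{\left(-67 \right)} + z{\left(-63 \right)}}{c{\left(-32 \right)} + 4560} = \frac{2 i \sqrt{11} + 46}{0 + 4560} = \frac{46 + 2 i \sqrt{11}}{4560} = \left(46 + 2 i \sqrt{11}\right) \frac{1}{4560} = \frac{23}{2280} + \frac{i \sqrt{11}}{2280}$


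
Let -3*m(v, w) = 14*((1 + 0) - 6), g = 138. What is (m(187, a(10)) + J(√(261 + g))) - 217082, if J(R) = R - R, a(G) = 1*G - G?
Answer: -651176/3 ≈ -2.1706e+5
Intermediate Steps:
a(G) = 0 (a(G) = G - G = 0)
J(R) = 0
m(v, w) = 70/3 (m(v, w) = -14*((1 + 0) - 6)/3 = -14*(1 - 6)/3 = -14*(-5)/3 = -⅓*(-70) = 70/3)
(m(187, a(10)) + J(√(261 + g))) - 217082 = (70/3 + 0) - 217082 = 70/3 - 217082 = -651176/3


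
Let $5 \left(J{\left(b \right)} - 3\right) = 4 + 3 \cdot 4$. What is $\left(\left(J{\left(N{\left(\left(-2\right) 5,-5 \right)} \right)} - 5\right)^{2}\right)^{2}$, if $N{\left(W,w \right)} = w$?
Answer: $\frac{1296}{625} \approx 2.0736$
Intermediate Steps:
$J{\left(b \right)} = \frac{31}{5}$ ($J{\left(b \right)} = 3 + \frac{4 + 3 \cdot 4}{5} = 3 + \frac{4 + 12}{5} = 3 + \frac{1}{5} \cdot 16 = 3 + \frac{16}{5} = \frac{31}{5}$)
$\left(\left(J{\left(N{\left(\left(-2\right) 5,-5 \right)} \right)} - 5\right)^{2}\right)^{2} = \left(\left(\frac{31}{5} - 5\right)^{2}\right)^{2} = \left(\left(\frac{6}{5}\right)^{2}\right)^{2} = \left(\frac{36}{25}\right)^{2} = \frac{1296}{625}$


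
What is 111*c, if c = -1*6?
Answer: -666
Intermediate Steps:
c = -6
111*c = 111*(-6) = -666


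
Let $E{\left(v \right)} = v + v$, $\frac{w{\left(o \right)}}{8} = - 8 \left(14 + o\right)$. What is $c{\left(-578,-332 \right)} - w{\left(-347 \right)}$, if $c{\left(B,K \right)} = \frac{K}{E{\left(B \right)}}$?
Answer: $- \frac{6159085}{289} \approx -21312.0$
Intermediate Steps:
$w{\left(o \right)} = -896 - 64 o$ ($w{\left(o \right)} = 8 \left(- 8 \left(14 + o\right)\right) = 8 \left(-112 - 8 o\right) = -896 - 64 o$)
$E{\left(v \right)} = 2 v$
$c{\left(B,K \right)} = \frac{K}{2 B}$
$c{\left(-578,-332 \right)} - w{\left(-347 \right)} = \frac{1}{2} \left(-332\right) \frac{1}{-578} - \left(-896 - -22208\right) = \frac{1}{2} \left(-332\right) \left(- \frac{1}{578}\right) - \left(-896 + 22208\right) = \frac{83}{289} - 21312 = - \frac{6159085}{289}$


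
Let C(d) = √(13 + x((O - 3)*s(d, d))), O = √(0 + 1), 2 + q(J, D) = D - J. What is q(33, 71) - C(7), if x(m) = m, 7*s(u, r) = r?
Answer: 36 - √11 ≈ 32.683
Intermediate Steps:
q(J, D) = -2 + D - J (q(J, D) = -2 + (D - J) = -2 + D - J)
O = 1 (O = √1 = 1)
s(u, r) = r/7
C(d) = √(13 - 2*d/7) (C(d) = √(13 + (1 - 3)*(d/7)) = √(13 - 2*d/7))
q(33, 71) - C(7) = (-2 + 71 - 1*33) - √(637 - 14*7)/7 = (-2 + 71 - 33) - √(637 - 98)/7 = 36 - √539/7 = 36 - 7*√11/7 = 36 - √11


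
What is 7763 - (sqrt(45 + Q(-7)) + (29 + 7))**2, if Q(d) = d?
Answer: 6429 - 72*sqrt(38) ≈ 5985.2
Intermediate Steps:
7763 - (sqrt(45 + Q(-7)) + (29 + 7))**2 = 7763 - (sqrt(45 - 7) + (29 + 7))**2 = 7763 - (sqrt(38) + 36)**2 = 7763 - (36 + sqrt(38))**2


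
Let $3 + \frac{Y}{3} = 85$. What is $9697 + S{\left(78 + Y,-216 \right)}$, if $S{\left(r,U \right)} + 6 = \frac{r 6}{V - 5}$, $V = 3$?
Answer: $8719$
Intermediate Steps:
$Y = 246$ ($Y = -9 + 3 \cdot 85 = -9 + 255 = 246$)
$S{\left(r,U \right)} = -6 - 3 r$ ($S{\left(r,U \right)} = -6 + \frac{r 6}{3 - 5} = -6 + \frac{6 r}{-2} = -6 + 6 r \left(- \frac{1}{2}\right) = -6 - 3 r$)
$9697 + S{\left(78 + Y,-216 \right)} = 9697 - \left(6 + 3 \left(78 + 246\right)\right) = 9697 - 978 = 8719$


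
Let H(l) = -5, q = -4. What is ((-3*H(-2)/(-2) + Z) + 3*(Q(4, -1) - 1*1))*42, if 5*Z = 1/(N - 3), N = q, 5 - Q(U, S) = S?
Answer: 1569/5 ≈ 313.80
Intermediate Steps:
Q(U, S) = 5 - S
N = -4
Z = -1/35 (Z = 1/(5*(-4 - 3)) = (⅕)/(-7) = (⅕)*(-⅐) = -1/35 ≈ -0.028571)
((-3*H(-2)/(-2) + Z) + 3*(Q(4, -1) - 1*1))*42 = ((-(-15)/(-2) - 1/35) + 3*((5 - 1*(-1)) - 1*1))*42 = ((-(-15)*(-1)/2 - 1/35) + 3*((5 + 1) - 1))*42 = ((-3*5/2 - 1/35) + 3*(6 - 1))*42 = ((-15/2 - 1/35) + 3*5)*42 = (-527/70 + 15)*42 = (523/70)*42 = 1569/5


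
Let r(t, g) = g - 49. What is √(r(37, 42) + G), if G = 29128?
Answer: √29121 ≈ 170.65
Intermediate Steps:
r(t, g) = -49 + g
√(r(37, 42) + G) = √((-49 + 42) + 29128) = √(-7 + 29128) = √29121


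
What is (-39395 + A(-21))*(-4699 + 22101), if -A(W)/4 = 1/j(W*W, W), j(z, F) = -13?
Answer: -8912103662/13 ≈ -6.8555e+8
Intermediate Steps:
A(W) = 4/13 (A(W) = -4/(-13) = -4*(-1/13) = 4/13)
(-39395 + A(-21))*(-4699 + 22101) = (-39395 + 4/13)*(-4699 + 22101) = -512131/13*17402 = -8912103662/13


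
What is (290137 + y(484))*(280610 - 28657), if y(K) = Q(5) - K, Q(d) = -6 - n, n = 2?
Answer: 72976926685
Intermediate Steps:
Q(d) = -8 (Q(d) = -6 - 1*2 = -6 - 2 = -8)
y(K) = -8 - K
(290137 + y(484))*(280610 - 28657) = (290137 + (-8 - 1*484))*(280610 - 28657) = (290137 + (-8 - 484))*251953 = (290137 - 492)*251953 = 289645*251953 = 72976926685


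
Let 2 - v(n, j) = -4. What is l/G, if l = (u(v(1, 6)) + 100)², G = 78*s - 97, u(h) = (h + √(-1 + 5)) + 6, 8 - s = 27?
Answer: -12996/1579 ≈ -8.2305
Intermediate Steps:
s = -19 (s = 8 - 1*27 = 8 - 27 = -19)
v(n, j) = 6 (v(n, j) = 2 - 1*(-4) = 2 + 4 = 6)
u(h) = 8 + h (u(h) = (h + √4) + 6 = (h + 2) + 6 = (2 + h) + 6 = 8 + h)
G = -1579 (G = 78*(-19) - 97 = -1482 - 97 = -1579)
l = 12996 (l = ((8 + 6) + 100)² = (14 + 100)² = 114² = 12996)
l/G = 12996/(-1579) = 12996*(-1/1579) = -12996/1579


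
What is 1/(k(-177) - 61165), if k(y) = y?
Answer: -1/61342 ≈ -1.6302e-5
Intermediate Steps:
1/(k(-177) - 61165) = 1/(-177 - 61165) = 1/(-61342) = -1/61342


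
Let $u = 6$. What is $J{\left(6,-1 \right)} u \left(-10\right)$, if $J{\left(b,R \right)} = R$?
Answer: $60$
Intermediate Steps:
$J{\left(6,-1 \right)} u \left(-10\right) = \left(-1\right) 6 \left(-10\right) = \left(-6\right) \left(-10\right) = 60$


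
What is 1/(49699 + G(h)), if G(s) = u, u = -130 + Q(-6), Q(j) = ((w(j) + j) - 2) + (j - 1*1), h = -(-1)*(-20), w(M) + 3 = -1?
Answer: 1/49550 ≈ 2.0182e-5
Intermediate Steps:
w(M) = -4 (w(M) = -3 - 1 = -4)
h = -20 (h = -1*20 = -20)
Q(j) = -7 + 2*j (Q(j) = ((-4 + j) - 2) + (j - 1*1) = (-6 + j) + (j - 1) = (-6 + j) + (-1 + j) = -7 + 2*j)
u = -149 (u = -130 + (-7 + 2*(-6)) = -130 + (-7 - 12) = -130 - 19 = -149)
G(s) = -149
1/(49699 + G(h)) = 1/(49699 - 149) = 1/49550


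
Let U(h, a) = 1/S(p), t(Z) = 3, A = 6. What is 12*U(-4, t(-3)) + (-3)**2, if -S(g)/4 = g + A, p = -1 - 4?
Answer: 6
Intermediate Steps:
p = -5
S(g) = -24 - 4*g (S(g) = -4*(g + 6) = -4*(6 + g) = -24 - 4*g)
U(h, a) = -1/4 (U(h, a) = 1/(-24 - 4*(-5)) = 1/(-24 + 20) = 1/(-4) = -1/4)
12*U(-4, t(-3)) + (-3)**2 = 12*(-1/4) + (-3)**2 = -3 + 9 = 6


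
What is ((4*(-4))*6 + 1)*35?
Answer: -3325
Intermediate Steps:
((4*(-4))*6 + 1)*35 = (-16*6 + 1)*35 = (-96 + 1)*35 = -95*35 = -3325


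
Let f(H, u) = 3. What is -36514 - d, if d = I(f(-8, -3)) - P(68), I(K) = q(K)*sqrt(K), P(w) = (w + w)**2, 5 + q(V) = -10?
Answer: -18018 + 15*sqrt(3) ≈ -17992.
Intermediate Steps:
q(V) = -15 (q(V) = -5 - 10 = -15)
P(w) = 4*w**2 (P(w) = (2*w)**2 = 4*w**2)
I(K) = -15*sqrt(K)
d = -18496 - 15*sqrt(3) (d = -15*sqrt(3) - 4*68**2 = -15*sqrt(3) - 4*4624 = -15*sqrt(3) - 1*18496 = -15*sqrt(3) - 18496 = -18496 - 15*sqrt(3) ≈ -18522.)
-36514 - d = -36514 - (-18496 - 15*sqrt(3)) = -36514 + (18496 + 15*sqrt(3)) = -18018 + 15*sqrt(3)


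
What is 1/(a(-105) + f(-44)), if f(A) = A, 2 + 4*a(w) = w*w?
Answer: 4/10847 ≈ 0.00036877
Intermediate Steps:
a(w) = -1/2 + w**2/4 (a(w) = -1/2 + (w*w)/4 = -1/2 + w**2/4)
1/(a(-105) + f(-44)) = 1/((-1/2 + (1/4)*(-105)**2) - 44) = 1/((-1/2 + (1/4)*11025) - 44) = 1/((-1/2 + 11025/4) - 44) = 1/(11023/4 - 44) = 1/(10847/4) = 4/10847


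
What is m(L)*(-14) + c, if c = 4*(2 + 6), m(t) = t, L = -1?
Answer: 46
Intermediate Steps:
c = 32 (c = 4*8 = 32)
m(L)*(-14) + c = -1*(-14) + 32 = 14 + 32 = 46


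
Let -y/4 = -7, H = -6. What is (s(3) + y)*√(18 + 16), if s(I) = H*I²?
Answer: -26*√34 ≈ -151.60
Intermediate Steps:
y = 28 (y = -4*(-7) = 28)
s(I) = -6*I²
(s(3) + y)*√(18 + 16) = (-6*3² + 28)*√(18 + 16) = (-6*9 + 28)*√34 = (-54 + 28)*√34 = -26*√34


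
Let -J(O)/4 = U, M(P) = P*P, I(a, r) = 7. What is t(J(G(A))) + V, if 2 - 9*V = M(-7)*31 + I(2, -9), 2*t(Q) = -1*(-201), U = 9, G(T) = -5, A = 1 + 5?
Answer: -413/6 ≈ -68.833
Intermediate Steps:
M(P) = P**2
A = 6
J(O) = -36 (J(O) = -4*9 = -36)
t(Q) = 201/2 (t(Q) = (-1*(-201))/2 = (1/2)*201 = 201/2)
V = -508/3 (V = 2/9 - ((-7)**2*31 + 7)/9 = 2/9 - (49*31 + 7)/9 = 2/9 - (1519 + 7)/9 = 2/9 - 1/9*1526 = 2/9 - 1526/9 = -508/3 ≈ -169.33)
t(J(G(A))) + V = 201/2 - 508/3 = -413/6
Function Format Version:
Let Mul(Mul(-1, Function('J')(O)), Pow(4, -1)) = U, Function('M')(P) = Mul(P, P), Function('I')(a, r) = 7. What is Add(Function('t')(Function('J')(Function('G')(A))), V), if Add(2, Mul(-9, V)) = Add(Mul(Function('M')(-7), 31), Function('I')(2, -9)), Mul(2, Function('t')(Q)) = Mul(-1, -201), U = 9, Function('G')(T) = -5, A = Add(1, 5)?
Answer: Rational(-413, 6) ≈ -68.833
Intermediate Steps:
Function('M')(P) = Pow(P, 2)
A = 6
Function('J')(O) = -36 (Function('J')(O) = Mul(-4, 9) = -36)
Function('t')(Q) = Rational(201, 2) (Function('t')(Q) = Mul(Rational(1, 2), Mul(-1, -201)) = Mul(Rational(1, 2), 201) = Rational(201, 2))
V = Rational(-508, 3) (V = Add(Rational(2, 9), Mul(Rational(-1, 9), Add(Mul(Pow(-7, 2), 31), 7))) = Add(Rational(2, 9), Mul(Rational(-1, 9), Add(Mul(49, 31), 7))) = Add(Rational(2, 9), Mul(Rational(-1, 9), Add(1519, 7))) = Add(Rational(2, 9), Mul(Rational(-1, 9), 1526)) = Add(Rational(2, 9), Rational(-1526, 9)) = Rational(-508, 3) ≈ -169.33)
Add(Function('t')(Function('J')(Function('G')(A))), V) = Add(Rational(201, 2), Rational(-508, 3)) = Rational(-413, 6)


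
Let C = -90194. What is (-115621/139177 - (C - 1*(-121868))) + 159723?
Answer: 17821360052/139177 ≈ 1.2805e+5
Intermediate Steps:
(-115621/139177 - (C - 1*(-121868))) + 159723 = (-115621/139177 - (-90194 - 1*(-121868))) + 159723 = (-115621*1/139177 - (-90194 + 121868)) + 159723 = (-115621/139177 - 1*31674) + 159723 = (-115621/139177 - 31674) + 159723 = -4408407919/139177 + 159723 = 17821360052/139177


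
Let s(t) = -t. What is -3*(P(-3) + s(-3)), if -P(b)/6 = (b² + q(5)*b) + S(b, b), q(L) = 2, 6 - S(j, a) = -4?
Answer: 225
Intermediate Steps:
S(j, a) = 10 (S(j, a) = 6 - 1*(-4) = 6 + 4 = 10)
P(b) = -60 - 12*b - 6*b² (P(b) = -6*((b² + 2*b) + 10) = -6*(10 + b² + 2*b) = -60 - 12*b - 6*b²)
-3*(P(-3) + s(-3)) = -3*((-60 - 12*(-3) - 6*(-3)²) - 1*(-3)) = -3*((-60 + 36 - 6*9) + 3) = -3*((-60 + 36 - 54) + 3) = -3*(-78 + 3) = -3*(-75) = 225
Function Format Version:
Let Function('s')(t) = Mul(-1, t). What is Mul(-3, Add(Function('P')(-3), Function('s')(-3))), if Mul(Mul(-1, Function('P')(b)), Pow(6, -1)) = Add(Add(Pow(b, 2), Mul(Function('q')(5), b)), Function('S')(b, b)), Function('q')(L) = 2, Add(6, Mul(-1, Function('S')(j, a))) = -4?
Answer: 225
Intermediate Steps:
Function('S')(j, a) = 10 (Function('S')(j, a) = Add(6, Mul(-1, -4)) = Add(6, 4) = 10)
Function('P')(b) = Add(-60, Mul(-12, b), Mul(-6, Pow(b, 2))) (Function('P')(b) = Mul(-6, Add(Add(Pow(b, 2), Mul(2, b)), 10)) = Mul(-6, Add(10, Pow(b, 2), Mul(2, b))) = Add(-60, Mul(-12, b), Mul(-6, Pow(b, 2))))
Mul(-3, Add(Function('P')(-3), Function('s')(-3))) = Mul(-3, Add(Add(-60, Mul(-12, -3), Mul(-6, Pow(-3, 2))), Mul(-1, -3))) = Mul(-3, Add(Add(-60, 36, Mul(-6, 9)), 3)) = Mul(-3, Add(Add(-60, 36, -54), 3)) = Mul(-3, Add(-78, 3)) = Mul(-3, -75) = 225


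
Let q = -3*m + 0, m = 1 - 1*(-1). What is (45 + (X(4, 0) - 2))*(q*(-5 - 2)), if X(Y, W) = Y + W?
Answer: 1974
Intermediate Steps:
m = 2 (m = 1 + 1 = 2)
X(Y, W) = W + Y
q = -6 (q = -3*2 + 0 = -6 + 0 = -6)
(45 + (X(4, 0) - 2))*(q*(-5 - 2)) = (45 + ((0 + 4) - 2))*(-6*(-5 - 2)) = (45 + (4 - 2))*(-6*(-7)) = (45 + 2)*42 = 47*42 = 1974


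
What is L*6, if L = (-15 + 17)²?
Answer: 24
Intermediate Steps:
L = 4 (L = 2² = 4)
L*6 = 4*6 = 24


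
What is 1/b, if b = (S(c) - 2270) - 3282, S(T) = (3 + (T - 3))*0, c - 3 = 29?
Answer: -1/5552 ≈ -0.00018012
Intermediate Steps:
c = 32 (c = 3 + 29 = 32)
S(T) = 0 (S(T) = (3 + (-3 + T))*0 = T*0 = 0)
b = -5552 (b = (0 - 2270) - 3282 = -2270 - 3282 = -5552)
1/b = 1/(-5552) = -1/5552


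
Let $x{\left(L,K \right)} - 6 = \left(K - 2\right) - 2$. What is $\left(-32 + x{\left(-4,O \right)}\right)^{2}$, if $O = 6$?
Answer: $576$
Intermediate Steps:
$x{\left(L,K \right)} = 2 + K$ ($x{\left(L,K \right)} = 6 + \left(\left(K - 2\right) - 2\right) = 6 + \left(\left(-2 + K\right) - 2\right) = 6 + \left(-4 + K\right) = 2 + K$)
$\left(-32 + x{\left(-4,O \right)}\right)^{2} = \left(-32 + \left(2 + 6\right)\right)^{2} = \left(-32 + 8\right)^{2} = \left(-24\right)^{2} = 576$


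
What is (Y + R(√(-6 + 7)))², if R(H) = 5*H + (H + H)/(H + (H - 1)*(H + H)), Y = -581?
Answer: 329476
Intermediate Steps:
R(H) = 5*H + 2*H/(H + 2*H*(-1 + H)) (R(H) = 5*H + (2*H)/(H + (-1 + H)*(2*H)) = 5*H + (2*H)/(H + 2*H*(-1 + H)) = 5*H + 2*H/(H + 2*H*(-1 + H)))
(Y + R(√(-6 + 7)))² = (-581 + (2 - 5*√(-6 + 7) + 10*(√(-6 + 7))²)/(-1 + 2*√(-6 + 7)))² = (-581 + (2 - 5*√1 + 10*(√1)²)/(-1 + 2*√1))² = (-581 + (2 - 5*1 + 10*1²)/(-1 + 2*1))² = (-581 + (2 - 5 + 10*1)/(-1 + 2))² = (-581 + (2 - 5 + 10)/1)² = (-581 + 1*7)² = (-581 + 7)² = (-574)² = 329476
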